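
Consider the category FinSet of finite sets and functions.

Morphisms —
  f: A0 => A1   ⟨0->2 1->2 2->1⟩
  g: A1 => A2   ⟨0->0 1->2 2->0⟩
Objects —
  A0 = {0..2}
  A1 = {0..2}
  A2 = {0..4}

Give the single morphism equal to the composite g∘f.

Answer: ⟨0->0 1->0 2->2⟩

Work:
  0 f=>2 g=>0
  1 f=>2 g=>0
  2 f=>1 g=>2
composite: ⟨0->0 1->0 2->2⟩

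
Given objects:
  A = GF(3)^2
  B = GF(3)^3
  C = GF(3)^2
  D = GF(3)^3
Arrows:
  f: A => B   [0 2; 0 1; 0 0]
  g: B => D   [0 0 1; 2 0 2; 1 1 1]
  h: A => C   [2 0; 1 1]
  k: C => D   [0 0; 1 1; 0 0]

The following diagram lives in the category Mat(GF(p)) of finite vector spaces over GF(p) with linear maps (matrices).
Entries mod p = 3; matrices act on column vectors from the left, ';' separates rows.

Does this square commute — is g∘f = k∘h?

Answer: COMMUTES

Derivation:
Path 1 = f;g:
  e0=⟨1,0⟩ f=>⟨0,0,0⟩ g=>⟨0,0,0⟩
  e1=⟨0,1⟩ f=>⟨2,1,0⟩ g=>⟨0,1,0⟩
  composite₁ = [0 0; 0 1; 0 0]
Path 2 = h;k:
  e0=⟨1,0⟩ h=>⟨2,1⟩ k=>⟨0,0,0⟩
  e1=⟨0,1⟩ h=>⟨0,1⟩ k=>⟨0,1,0⟩
  composite₂ = [0 0; 0 1; 0 0]
Equal? same morphism ✓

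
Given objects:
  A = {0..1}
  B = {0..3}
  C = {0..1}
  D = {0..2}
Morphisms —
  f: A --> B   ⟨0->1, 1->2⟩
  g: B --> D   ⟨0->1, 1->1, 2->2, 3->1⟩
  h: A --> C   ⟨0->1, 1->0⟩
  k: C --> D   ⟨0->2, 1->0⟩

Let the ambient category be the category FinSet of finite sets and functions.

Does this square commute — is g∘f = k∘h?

Along f;g (path 1):
  0 f-->1 g-->1
  1 f-->2 g-->2
  composite₁ = ⟨0->1, 1->2⟩
Along h;k (path 2):
  0 h-->1 k-->0
  1 h-->0 k-->2
  composite₂ = ⟨0->0, 1->2⟩
Equal? distinct morphisms ✗

Answer: DOES NOT COMMUTE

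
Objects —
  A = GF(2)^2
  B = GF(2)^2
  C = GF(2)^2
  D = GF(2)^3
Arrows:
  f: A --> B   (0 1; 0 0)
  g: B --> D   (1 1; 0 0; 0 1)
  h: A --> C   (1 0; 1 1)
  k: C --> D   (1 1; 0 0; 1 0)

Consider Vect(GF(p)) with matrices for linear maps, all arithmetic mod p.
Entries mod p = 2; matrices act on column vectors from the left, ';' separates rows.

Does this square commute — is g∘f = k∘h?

Answer: DOES NOT COMMUTE

Work:
Path 1 = f;g:
  e0=[1,0] f-->[0,0] g-->[0,0,0]
  e1=[0,1] f-->[1,0] g-->[1,0,0]
  composite₁ = (0 1; 0 0; 0 0)
Path 2 = h;k:
  e0=[1,0] h-->[1,1] k-->[0,0,1]
  e1=[0,1] h-->[0,1] k-->[1,0,0]
  composite₂ = (0 1; 0 0; 1 0)
Equal? distinct morphisms ✗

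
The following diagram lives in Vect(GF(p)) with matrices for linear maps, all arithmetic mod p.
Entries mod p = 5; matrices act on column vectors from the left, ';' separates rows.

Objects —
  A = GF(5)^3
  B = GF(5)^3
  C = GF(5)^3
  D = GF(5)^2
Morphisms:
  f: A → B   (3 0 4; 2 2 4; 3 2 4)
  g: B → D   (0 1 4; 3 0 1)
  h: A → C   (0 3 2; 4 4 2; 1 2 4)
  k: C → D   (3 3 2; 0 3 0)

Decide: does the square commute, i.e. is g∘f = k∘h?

Answer: COMMUTES

Trace:
Path 1 = f;g:
  e0=[1,0,0] f→[3,2,3] g→[4,2]
  e1=[0,1,0] f→[0,2,2] g→[0,2]
  e2=[0,0,1] f→[4,4,4] g→[0,1]
  ⟦path⟧₁ = (4 0 0; 2 2 1)
Path 2 = h;k:
  e0=[1,0,0] h→[0,4,1] k→[4,2]
  e1=[0,1,0] h→[3,4,2] k→[0,2]
  e2=[0,0,1] h→[2,2,4] k→[0,1]
  ⟦path⟧₂ = (4 0 0; 2 2 1)
Equal? same morphism ✓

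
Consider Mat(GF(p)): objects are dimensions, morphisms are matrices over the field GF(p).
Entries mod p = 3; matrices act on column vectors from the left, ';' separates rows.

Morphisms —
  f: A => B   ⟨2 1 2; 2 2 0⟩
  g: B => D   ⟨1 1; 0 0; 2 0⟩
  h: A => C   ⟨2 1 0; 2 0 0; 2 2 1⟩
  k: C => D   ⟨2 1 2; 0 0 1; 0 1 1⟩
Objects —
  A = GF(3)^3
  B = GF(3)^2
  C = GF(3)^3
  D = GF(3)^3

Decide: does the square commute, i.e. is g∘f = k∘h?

Answer: DOES NOT COMMUTE

Trace:
1) trace f;g:
  e0=⟨1,0,0⟩ f=>⟨2,2⟩ g=>⟨1,0,1⟩
  e1=⟨0,1,0⟩ f=>⟨1,2⟩ g=>⟨0,0,2⟩
  e2=⟨0,0,1⟩ f=>⟨2,0⟩ g=>⟨2,0,1⟩
  ⟦path⟧₁ = ⟨1 0 2; 0 0 0; 1 2 1⟩
2) trace h;k:
  e0=⟨1,0,0⟩ h=>⟨2,2,2⟩ k=>⟨1,2,1⟩
  e1=⟨0,1,0⟩ h=>⟨1,0,2⟩ k=>⟨0,2,2⟩
  e2=⟨0,0,1⟩ h=>⟨0,0,1⟩ k=>⟨2,1,1⟩
  ⟦path⟧₂ = ⟨1 0 2; 2 2 1; 1 2 1⟩
Equal? NO — does not commute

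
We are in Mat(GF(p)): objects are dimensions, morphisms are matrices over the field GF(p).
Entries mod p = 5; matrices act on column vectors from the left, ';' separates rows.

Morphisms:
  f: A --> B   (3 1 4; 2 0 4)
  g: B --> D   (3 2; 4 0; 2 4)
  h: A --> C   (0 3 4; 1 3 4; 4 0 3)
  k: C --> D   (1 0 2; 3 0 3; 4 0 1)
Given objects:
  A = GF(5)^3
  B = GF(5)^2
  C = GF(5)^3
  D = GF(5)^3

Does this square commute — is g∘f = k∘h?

Answer: COMMUTES

Derivation:
Path 1 = f;g:
  e0=[1,0,0] f-->[3,2] g-->[3,2,4]
  e1=[0,1,0] f-->[1,0] g-->[3,4,2]
  e2=[0,0,1] f-->[4,4] g-->[0,1,4]
  ⟦path⟧₁ = (3 3 0; 2 4 1; 4 2 4)
Path 2 = h;k:
  e0=[1,0,0] h-->[0,1,4] k-->[3,2,4]
  e1=[0,1,0] h-->[3,3,0] k-->[3,4,2]
  e2=[0,0,1] h-->[4,4,3] k-->[0,1,4]
  ⟦path⟧₂ = (3 3 0; 2 4 1; 4 2 4)
Equal? equal; square commutes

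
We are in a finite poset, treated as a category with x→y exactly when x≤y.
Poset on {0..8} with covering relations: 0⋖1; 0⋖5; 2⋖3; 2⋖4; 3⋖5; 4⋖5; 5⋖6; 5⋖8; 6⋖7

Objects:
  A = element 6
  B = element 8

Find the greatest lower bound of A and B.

Answer: A∧B = 5

Trace:
Common predecessors of 6,8: {0,2,3,4,5}
  0 <= 5
  2 <= 5
  3 <= 5
  4 <= 5
  5 <= 5
glb = 5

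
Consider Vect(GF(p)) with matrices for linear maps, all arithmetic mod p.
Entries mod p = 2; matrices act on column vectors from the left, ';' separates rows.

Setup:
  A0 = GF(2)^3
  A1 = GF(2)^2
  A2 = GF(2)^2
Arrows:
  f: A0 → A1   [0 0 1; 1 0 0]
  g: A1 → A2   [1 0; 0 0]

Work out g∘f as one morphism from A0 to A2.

  e0=[1,0,0] f→[0,1] g→[0,0]
  e1=[0,1,0] f→[0,0] g→[0,0]
  e2=[0,0,1] f→[1,0] g→[1,0]
⟦path⟧: [0 0 1; 0 0 0]

Answer: [0 0 1; 0 0 0]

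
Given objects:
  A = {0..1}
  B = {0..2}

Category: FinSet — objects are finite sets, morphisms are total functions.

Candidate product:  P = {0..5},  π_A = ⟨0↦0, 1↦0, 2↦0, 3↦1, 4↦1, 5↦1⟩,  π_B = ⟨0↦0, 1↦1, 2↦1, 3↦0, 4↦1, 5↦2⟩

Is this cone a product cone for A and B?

Answer: NOT A VALID PRODUCT — duplicate pair at indices 1,2

Work:
|A|·|B| = 2·3 = 6;  |P| = 6
Check the pairing map k ↦ (π_A(k), π_B(k)):
  0 ↦ (0,0)
  1 ↦ (0,1)
  2 ↦ (0,1)  ✗ repeats pair of k=1
  3 ↦ (1,0)
  4 ↦ (1,1)
  5 ↦ (1,2)
distinct pairs in image: 5 / 6 needed
  → (0,1) hit at k=1 and k=2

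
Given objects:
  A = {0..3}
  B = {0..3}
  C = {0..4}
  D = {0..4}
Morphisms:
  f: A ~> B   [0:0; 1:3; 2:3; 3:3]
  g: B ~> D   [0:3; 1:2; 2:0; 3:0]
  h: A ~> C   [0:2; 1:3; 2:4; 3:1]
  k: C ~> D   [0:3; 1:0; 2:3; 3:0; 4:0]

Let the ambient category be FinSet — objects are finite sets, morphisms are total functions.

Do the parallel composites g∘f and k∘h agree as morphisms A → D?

Answer: COMMUTES

Work:
1) trace f;g:
  0 f~>0 g~>3
  1 f~>3 g~>0
  2 f~>3 g~>0
  3 f~>3 g~>0
  ⟦path⟧₁ = [0:3; 1:0; 2:0; 3:0]
2) trace h;k:
  0 h~>2 k~>3
  1 h~>3 k~>0
  2 h~>4 k~>0
  3 h~>1 k~>0
  ⟦path⟧₂ = [0:3; 1:0; 2:0; 3:0]
Equal? YES — commutes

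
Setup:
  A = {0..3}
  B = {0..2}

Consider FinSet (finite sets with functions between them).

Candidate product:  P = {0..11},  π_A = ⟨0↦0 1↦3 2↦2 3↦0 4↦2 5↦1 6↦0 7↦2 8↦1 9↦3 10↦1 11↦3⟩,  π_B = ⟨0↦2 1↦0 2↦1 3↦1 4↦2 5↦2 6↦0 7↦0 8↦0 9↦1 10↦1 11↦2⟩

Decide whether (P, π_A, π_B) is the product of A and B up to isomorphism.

|A|·|B| = 4·3 = 12;  |P| = 12
Check the pairing map k ↦ (π_A(k), π_B(k)):
  0 ↦ (0,2)
  1 ↦ (3,0)
  2 ↦ (2,1)
  3 ↦ (0,1)
  4 ↦ (2,2)
  5 ↦ (1,2)
  6 ↦ (0,0)
  7 ↦ (2,0)
  8 ↦ (1,0)
  9 ↦ (3,1)
  10 ↦ (1,1)
  11 ↦ (3,2)
distinct pairs in image: 12 / 12 needed
  → bijection onto A×B; projections well-typed.

Answer: VALID PRODUCT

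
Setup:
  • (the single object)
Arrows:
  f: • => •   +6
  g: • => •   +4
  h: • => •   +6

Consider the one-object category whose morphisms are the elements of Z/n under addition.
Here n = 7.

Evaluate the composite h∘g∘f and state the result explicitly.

Answer: +2

Derivation:
  0 +6≡6 +4≡3 +6≡2  (mod 7)
result: +2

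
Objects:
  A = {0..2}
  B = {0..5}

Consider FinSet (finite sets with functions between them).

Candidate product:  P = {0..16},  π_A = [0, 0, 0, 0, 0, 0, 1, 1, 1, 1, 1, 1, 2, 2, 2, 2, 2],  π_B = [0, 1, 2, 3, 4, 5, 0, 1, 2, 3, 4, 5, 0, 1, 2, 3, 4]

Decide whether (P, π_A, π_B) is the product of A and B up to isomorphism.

Answer: NOT A VALID PRODUCT — |P|=17 ≠ |A|·|B|=18

Trace:
|A|·|B| = 3·6 = 18;  |P| = 17
  → cardinalities differ; no bijection possible.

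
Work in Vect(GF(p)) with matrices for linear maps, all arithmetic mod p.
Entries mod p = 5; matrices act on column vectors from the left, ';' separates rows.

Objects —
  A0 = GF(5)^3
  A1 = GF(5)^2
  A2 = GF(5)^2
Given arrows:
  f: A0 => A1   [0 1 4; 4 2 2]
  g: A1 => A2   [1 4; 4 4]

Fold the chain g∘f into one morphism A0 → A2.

  e0=[1,0,0] f=>[0,4] g=>[1,1]
  e1=[0,1,0] f=>[1,2] g=>[4,2]
  e2=[0,0,1] f=>[4,2] g=>[2,4]
composite: [1 4 2; 1 2 4]

Answer: [1 4 2; 1 2 4]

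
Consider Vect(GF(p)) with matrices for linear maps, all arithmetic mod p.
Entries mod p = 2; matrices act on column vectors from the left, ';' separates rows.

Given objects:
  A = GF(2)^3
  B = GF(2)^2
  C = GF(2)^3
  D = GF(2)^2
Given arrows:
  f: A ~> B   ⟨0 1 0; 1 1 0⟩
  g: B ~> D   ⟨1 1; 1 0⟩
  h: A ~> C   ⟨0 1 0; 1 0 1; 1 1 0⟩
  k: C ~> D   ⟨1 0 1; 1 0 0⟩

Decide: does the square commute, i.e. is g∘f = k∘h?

Along f;g (path 1):
  e0=[1,0,0] f~>[0,1] g~>[1,0]
  e1=[0,1,0] f~>[1,1] g~>[0,1]
  e2=[0,0,1] f~>[0,0] g~>[0,0]
  result₁ = ⟨1 0 0; 0 1 0⟩
Along h;k (path 2):
  e0=[1,0,0] h~>[0,1,1] k~>[1,0]
  e1=[0,1,0] h~>[1,0,1] k~>[0,1]
  e2=[0,0,1] h~>[0,1,0] k~>[0,0]
  result₂ = ⟨1 0 0; 0 1 0⟩
Equal? same morphism ✓

Answer: COMMUTES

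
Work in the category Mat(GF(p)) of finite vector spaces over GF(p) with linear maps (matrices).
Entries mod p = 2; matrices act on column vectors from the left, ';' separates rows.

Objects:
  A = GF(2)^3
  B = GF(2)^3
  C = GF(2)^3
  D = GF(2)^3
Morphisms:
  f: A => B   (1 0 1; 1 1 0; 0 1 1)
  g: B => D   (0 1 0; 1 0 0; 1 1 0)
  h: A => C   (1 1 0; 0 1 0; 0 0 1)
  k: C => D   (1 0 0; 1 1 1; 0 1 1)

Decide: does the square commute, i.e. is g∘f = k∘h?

Along f;g (path 1):
  e0=[1,0,0] f=>[1,1,0] g=>[1,1,0]
  e1=[0,1,0] f=>[0,1,1] g=>[1,0,1]
  e2=[0,0,1] f=>[1,0,1] g=>[0,1,1]
  ⟦path⟧₁ = (1 1 0; 1 0 1; 0 1 1)
Along h;k (path 2):
  e0=[1,0,0] h=>[1,0,0] k=>[1,1,0]
  e1=[0,1,0] h=>[1,1,0] k=>[1,0,1]
  e2=[0,0,1] h=>[0,0,1] k=>[0,1,1]
  ⟦path⟧₂ = (1 1 0; 1 0 1; 0 1 1)
Equal? same morphism ✓

Answer: COMMUTES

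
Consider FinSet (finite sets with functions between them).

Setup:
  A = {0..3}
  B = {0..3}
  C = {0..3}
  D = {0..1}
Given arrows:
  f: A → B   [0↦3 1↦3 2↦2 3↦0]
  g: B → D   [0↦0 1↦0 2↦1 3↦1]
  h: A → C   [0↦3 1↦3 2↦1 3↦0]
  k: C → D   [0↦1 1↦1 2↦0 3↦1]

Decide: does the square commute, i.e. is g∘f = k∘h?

Answer: DOES NOT COMMUTE

Trace:
Along f;g (path 1):
  0 f→3 g→1
  1 f→3 g→1
  2 f→2 g→1
  3 f→0 g→0
  result₁ = [0↦1 1↦1 2↦1 3↦0]
Along h;k (path 2):
  0 h→3 k→1
  1 h→3 k→1
  2 h→1 k→1
  3 h→0 k→1
  result₂ = [0↦1 1↦1 2↦1 3↦1]
Equal? NO — does not commute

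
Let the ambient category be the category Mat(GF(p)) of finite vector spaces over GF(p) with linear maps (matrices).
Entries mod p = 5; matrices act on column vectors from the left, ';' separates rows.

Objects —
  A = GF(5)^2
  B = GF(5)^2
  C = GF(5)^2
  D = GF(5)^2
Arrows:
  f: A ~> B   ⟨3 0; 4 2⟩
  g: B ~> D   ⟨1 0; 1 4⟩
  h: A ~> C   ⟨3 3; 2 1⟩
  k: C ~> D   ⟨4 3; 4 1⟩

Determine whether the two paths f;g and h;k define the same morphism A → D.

1) trace f;g:
  e0=⟨1,0⟩ f~>⟨3,4⟩ g~>⟨3,4⟩
  e1=⟨0,1⟩ f~>⟨0,2⟩ g~>⟨0,3⟩
  ⟦path⟧₁ = ⟨3 0; 4 3⟩
2) trace h;k:
  e0=⟨1,0⟩ h~>⟨3,2⟩ k~>⟨3,4⟩
  e1=⟨0,1⟩ h~>⟨3,1⟩ k~>⟨0,3⟩
  ⟦path⟧₂ = ⟨3 0; 4 3⟩
Equal? equal; square commutes

Answer: COMMUTES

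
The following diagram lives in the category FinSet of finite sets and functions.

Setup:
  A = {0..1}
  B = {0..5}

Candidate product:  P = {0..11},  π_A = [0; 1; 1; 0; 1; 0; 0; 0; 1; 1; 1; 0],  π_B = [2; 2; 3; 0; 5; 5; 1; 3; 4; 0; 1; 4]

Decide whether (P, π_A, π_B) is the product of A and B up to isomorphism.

|A|·|B| = 2·6 = 12;  |P| = 12
Check the pairing map k ↦ (π_A(k), π_B(k)):
  0 ↦ (0,2)
  1 ↦ (1,2)
  2 ↦ (1,3)
  3 ↦ (0,0)
  4 ↦ (1,5)
  5 ↦ (0,5)
  6 ↦ (0,1)
  7 ↦ (0,3)
  8 ↦ (1,4)
  9 ↦ (1,0)
  10 ↦ (1,1)
  11 ↦ (0,4)
distinct pairs in image: 12 / 12 needed
  → bijection onto A×B; projections well-typed.

Answer: VALID PRODUCT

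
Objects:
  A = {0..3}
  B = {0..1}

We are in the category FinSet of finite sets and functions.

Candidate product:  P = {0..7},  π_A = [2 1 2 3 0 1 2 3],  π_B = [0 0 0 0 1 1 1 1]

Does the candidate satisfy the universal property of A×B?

Answer: NOT A VALID PRODUCT — duplicate pair at indices 2,0

Work:
|A|·|B| = 4·2 = 8;  |P| = 8
Check the pairing map k ↦ (π_A(k), π_B(k)):
  0 : (2,0)
  1 : (1,0)
  2 : (2,0)  ✗ repeats pair of k=0
  3 : (3,0)
  4 : (0,1)
  5 : (1,1)
  6 : (2,1)
  7 : (3,1)
distinct pairs in image: 7 / 8 needed
  → (2,0) hit at k=0 and k=2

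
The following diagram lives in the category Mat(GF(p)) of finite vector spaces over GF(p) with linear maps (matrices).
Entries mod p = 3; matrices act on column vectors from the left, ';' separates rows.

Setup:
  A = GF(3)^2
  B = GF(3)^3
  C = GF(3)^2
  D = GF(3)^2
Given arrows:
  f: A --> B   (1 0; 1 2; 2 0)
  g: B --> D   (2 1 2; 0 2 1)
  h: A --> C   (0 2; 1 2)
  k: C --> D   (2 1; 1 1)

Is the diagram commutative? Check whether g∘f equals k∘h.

Along f;g (path 1):
  e0=[1,0] f-->[1,1,2] g-->[1,1]
  e1=[0,1] f-->[0,2,0] g-->[2,1]
  composite₁ = (1 2; 1 1)
Along h;k (path 2):
  e0=[1,0] h-->[0,1] k-->[1,1]
  e1=[0,1] h-->[2,2] k-->[0,1]
  composite₂ = (1 0; 1 1)
Equal? distinct morphisms ✗

Answer: DOES NOT COMMUTE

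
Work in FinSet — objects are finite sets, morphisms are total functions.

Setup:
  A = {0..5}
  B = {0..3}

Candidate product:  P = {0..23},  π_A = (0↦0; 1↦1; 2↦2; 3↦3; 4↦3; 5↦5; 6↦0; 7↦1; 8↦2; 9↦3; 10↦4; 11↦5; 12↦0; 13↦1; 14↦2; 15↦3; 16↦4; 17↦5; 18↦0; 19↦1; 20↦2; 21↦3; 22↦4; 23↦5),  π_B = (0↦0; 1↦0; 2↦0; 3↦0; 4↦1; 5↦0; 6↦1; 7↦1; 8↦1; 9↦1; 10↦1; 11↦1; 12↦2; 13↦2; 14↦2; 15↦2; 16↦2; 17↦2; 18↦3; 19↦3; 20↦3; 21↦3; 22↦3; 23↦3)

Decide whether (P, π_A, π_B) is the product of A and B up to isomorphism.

|A|·|B| = 6·4 = 24;  |P| = 24
Check the pairing map k ↦ (π_A(k), π_B(k)):
  0 ↦ (0,0)
  1 ↦ (1,0)
  2 ↦ (2,0)
  3 ↦ (3,0)
  4 ↦ (3,1)
  5 ↦ (5,0)
  6 ↦ (0,1)
  7 ↦ (1,1)
  8 ↦ (2,1)
  9 ↦ (3,1)  ✗ repeats pair of k=4
  10 ↦ (4,1)
  11 ↦ (5,1)
  12 ↦ (0,2)
  13 ↦ (1,2)
  14 ↦ (2,2)
  15 ↦ (3,2)
  16 ↦ (4,2)
  17 ↦ (5,2)
  18 ↦ (0,3)
  19 ↦ (1,3)
  20 ↦ (2,3)
  21 ↦ (3,3)
  22 ↦ (4,3)
  23 ↦ (5,3)
distinct pairs in image: 23 / 24 needed
  → (3,1) hit at k=4 and k=9

Answer: NOT A VALID PRODUCT — duplicate pair at indices 9,4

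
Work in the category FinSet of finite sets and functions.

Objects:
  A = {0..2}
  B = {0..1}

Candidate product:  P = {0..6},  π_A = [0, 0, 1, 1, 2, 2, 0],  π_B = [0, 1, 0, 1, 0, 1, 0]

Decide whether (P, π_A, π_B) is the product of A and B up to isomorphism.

|A|·|B| = 3·2 = 6;  |P| = 7
  → cardinalities differ; no bijection possible.

Answer: NOT A VALID PRODUCT — |P|=7 ≠ |A|·|B|=6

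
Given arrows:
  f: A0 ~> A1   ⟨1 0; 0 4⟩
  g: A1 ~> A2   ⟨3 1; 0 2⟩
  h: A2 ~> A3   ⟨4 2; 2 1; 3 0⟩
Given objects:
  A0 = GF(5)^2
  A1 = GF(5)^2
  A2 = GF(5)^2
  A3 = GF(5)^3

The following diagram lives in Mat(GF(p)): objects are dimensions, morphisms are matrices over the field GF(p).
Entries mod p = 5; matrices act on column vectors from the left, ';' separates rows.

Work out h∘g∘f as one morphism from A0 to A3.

Answer: ⟨2 2; 1 1; 4 2⟩

Trace:
  e0=⟨1,0⟩ f~>⟨1,0⟩ g~>⟨3,0⟩ h~>⟨2,1,4⟩
  e1=⟨0,1⟩ f~>⟨0,4⟩ g~>⟨4,3⟩ h~>⟨2,1,2⟩
⟦path⟧: ⟨2 2; 1 1; 4 2⟩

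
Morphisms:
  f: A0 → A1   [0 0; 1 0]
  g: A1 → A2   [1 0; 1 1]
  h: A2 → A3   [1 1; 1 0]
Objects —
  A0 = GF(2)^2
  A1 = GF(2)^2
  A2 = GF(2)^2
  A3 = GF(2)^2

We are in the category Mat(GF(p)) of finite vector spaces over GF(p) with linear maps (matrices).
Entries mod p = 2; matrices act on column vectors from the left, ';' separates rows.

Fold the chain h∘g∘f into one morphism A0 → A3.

  e0=(1,0) f→(0,1) g→(0,1) h→(1,0)
  e1=(0,1) f→(0,0) g→(0,0) h→(0,0)
composite: [1 0; 0 0]

Answer: [1 0; 0 0]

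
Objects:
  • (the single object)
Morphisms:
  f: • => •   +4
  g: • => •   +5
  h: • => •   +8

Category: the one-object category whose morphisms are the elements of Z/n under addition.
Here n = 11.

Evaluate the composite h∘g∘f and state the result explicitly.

Answer: +6

Trace:
  0 +4≡4 +5≡9 +8≡6  (mod 11)
composite: +6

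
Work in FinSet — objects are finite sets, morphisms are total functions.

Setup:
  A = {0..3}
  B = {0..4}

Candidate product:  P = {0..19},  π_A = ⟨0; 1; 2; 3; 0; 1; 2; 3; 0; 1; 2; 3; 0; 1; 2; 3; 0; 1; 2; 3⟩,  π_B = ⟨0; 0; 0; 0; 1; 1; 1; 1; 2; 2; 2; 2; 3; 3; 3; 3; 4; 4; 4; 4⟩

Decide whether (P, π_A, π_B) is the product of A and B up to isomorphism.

|A|·|B| = 4·5 = 20;  |P| = 20
Check the pairing map k ↦ (π_A(k), π_B(k)):
  0 : (0,0)
  1 : (1,0)
  2 : (2,0)
  3 : (3,0)
  4 : (0,1)
  5 : (1,1)
  6 : (2,1)
  7 : (3,1)
  8 : (0,2)
  9 : (1,2)
  10 : (2,2)
  11 : (3,2)
  12 : (0,3)
  13 : (1,3)
  14 : (2,3)
  15 : (3,3)
  16 : (0,4)
  17 : (1,4)
  18 : (2,4)
  19 : (3,4)
distinct pairs in image: 20 / 20 needed
  → bijection onto A×B; projections well-typed.

Answer: VALID PRODUCT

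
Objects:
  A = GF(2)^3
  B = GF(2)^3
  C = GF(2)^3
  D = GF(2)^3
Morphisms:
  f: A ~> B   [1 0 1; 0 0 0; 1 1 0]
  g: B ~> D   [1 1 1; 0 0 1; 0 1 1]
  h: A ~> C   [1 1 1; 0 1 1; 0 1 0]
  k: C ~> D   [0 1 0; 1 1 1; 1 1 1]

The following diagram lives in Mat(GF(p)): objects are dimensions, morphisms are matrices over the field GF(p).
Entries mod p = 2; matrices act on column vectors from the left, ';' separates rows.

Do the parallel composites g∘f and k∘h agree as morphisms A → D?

Answer: COMMUTES

Work:
Along f;g (path 1):
  e0=[1,0,0] f~>[1,0,1] g~>[0,1,1]
  e1=[0,1,0] f~>[0,0,1] g~>[1,1,1]
  e2=[0,0,1] f~>[1,0,0] g~>[1,0,0]
  ⟦path⟧₁ = [0 1 1; 1 1 0; 1 1 0]
Along h;k (path 2):
  e0=[1,0,0] h~>[1,0,0] k~>[0,1,1]
  e1=[0,1,0] h~>[1,1,1] k~>[1,1,1]
  e2=[0,0,1] h~>[1,1,0] k~>[1,0,0]
  ⟦path⟧₂ = [0 1 1; 1 1 0; 1 1 0]
Equal? same morphism ✓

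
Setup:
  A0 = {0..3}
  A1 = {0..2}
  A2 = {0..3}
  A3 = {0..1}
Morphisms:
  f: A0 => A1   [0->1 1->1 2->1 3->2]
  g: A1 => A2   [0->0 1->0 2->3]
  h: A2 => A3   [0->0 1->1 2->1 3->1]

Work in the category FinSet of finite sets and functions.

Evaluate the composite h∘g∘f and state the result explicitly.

Answer: [0->0 1->0 2->0 3->1]

Work:
  0 f=>1 g=>0 h=>0
  1 f=>1 g=>0 h=>0
  2 f=>1 g=>0 h=>0
  3 f=>2 g=>3 h=>1
⟦path⟧: [0->0 1->0 2->0 3->1]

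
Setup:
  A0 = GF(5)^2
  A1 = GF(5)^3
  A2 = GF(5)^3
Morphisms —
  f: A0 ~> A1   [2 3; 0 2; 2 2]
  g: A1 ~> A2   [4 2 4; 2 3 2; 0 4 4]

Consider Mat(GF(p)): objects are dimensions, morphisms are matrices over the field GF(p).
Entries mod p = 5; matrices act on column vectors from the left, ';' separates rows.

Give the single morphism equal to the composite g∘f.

  e0=⟨1,0⟩ f~>⟨2,0,2⟩ g~>⟨1,3,3⟩
  e1=⟨0,1⟩ f~>⟨3,2,2⟩ g~>⟨4,1,1⟩
result: [1 4; 3 1; 3 1]

Answer: [1 4; 3 1; 3 1]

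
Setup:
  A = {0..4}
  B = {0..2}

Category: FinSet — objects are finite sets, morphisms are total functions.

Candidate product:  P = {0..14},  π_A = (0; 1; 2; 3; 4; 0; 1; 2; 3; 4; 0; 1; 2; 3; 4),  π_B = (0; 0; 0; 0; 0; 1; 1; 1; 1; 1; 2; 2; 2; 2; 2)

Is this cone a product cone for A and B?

Answer: VALID PRODUCT

Work:
|A|·|B| = 5·3 = 15;  |P| = 15
Check the pairing map k ↦ (π_A(k), π_B(k)):
  0 -> (0,0)
  1 -> (1,0)
  2 -> (2,0)
  3 -> (3,0)
  4 -> (4,0)
  5 -> (0,1)
  6 -> (1,1)
  7 -> (2,1)
  8 -> (3,1)
  9 -> (4,1)
  10 -> (0,2)
  11 -> (1,2)
  12 -> (2,2)
  13 -> (3,2)
  14 -> (4,2)
distinct pairs in image: 15 / 15 needed
  → bijection onto A×B; projections well-typed.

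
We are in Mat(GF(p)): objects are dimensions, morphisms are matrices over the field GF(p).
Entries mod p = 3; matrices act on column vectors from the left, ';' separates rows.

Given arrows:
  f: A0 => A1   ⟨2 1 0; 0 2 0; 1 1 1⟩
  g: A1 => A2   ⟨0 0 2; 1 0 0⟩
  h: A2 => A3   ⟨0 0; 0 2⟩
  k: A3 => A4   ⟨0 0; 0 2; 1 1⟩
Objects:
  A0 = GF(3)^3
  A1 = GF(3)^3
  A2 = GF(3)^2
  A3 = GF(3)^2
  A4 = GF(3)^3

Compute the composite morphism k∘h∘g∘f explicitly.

Answer: ⟨0 0 0; 2 1 0; 1 2 0⟩

Trace:
  e0=(1,0,0) f=>(2,0,1) g=>(2,2) h=>(0,1) k=>(0,2,1)
  e1=(0,1,0) f=>(1,2,1) g=>(2,1) h=>(0,2) k=>(0,1,2)
  e2=(0,0,1) f=>(0,0,1) g=>(2,0) h=>(0,0) k=>(0,0,0)
result: ⟨0 0 0; 2 1 0; 1 2 0⟩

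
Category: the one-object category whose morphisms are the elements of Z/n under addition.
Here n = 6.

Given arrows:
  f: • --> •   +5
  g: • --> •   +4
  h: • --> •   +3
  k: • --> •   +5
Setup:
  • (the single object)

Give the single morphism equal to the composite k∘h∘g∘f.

  0 +5≡5 +4≡3 +3≡0 +5≡5  (mod 6)
⟦path⟧: +5

Answer: +5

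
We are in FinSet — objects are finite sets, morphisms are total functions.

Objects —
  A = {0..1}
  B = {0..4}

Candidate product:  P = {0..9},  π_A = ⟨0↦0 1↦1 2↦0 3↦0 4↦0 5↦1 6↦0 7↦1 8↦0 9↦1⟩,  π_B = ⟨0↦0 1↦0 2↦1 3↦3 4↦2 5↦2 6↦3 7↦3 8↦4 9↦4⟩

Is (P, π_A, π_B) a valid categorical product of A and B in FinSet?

|A|·|B| = 2·5 = 10;  |P| = 10
Check the pairing map k ↦ (π_A(k), π_B(k)):
  0 ↦ (0,0)
  1 ↦ (1,0)
  2 ↦ (0,1)
  3 ↦ (0,3)
  4 ↦ (0,2)
  5 ↦ (1,2)
  6 ↦ (0,3)  ✗ repeats pair of k=3
  7 ↦ (1,3)
  8 ↦ (0,4)
  9 ↦ (1,4)
distinct pairs in image: 9 / 10 needed
  → (0,3) hit at k=3 and k=6

Answer: NOT A VALID PRODUCT — duplicate pair at indices 6,3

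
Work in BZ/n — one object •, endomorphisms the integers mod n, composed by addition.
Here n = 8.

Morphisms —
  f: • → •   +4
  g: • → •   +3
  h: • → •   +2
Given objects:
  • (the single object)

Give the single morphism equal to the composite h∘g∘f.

  0 +4≡4 +3≡7 +2≡1  (mod 8)
result: +1

Answer: +1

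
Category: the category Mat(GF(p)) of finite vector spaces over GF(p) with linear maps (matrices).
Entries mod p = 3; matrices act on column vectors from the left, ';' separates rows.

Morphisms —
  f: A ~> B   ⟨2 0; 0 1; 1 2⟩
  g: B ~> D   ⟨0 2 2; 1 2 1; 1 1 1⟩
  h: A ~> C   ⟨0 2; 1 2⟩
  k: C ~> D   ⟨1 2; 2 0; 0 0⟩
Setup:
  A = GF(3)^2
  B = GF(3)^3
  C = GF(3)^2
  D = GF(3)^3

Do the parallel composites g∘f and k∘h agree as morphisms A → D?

Answer: COMMUTES

Work:
Path 1 = f;g:
  e0=[1,0] f~>[2,0,1] g~>[2,0,0]
  e1=[0,1] f~>[0,1,2] g~>[0,1,0]
  ⟦path⟧₁ = ⟨2 0; 0 1; 0 0⟩
Path 2 = h;k:
  e0=[1,0] h~>[0,1] k~>[2,0,0]
  e1=[0,1] h~>[2,2] k~>[0,1,0]
  ⟦path⟧₂ = ⟨2 0; 0 1; 0 0⟩
Equal? equal; square commutes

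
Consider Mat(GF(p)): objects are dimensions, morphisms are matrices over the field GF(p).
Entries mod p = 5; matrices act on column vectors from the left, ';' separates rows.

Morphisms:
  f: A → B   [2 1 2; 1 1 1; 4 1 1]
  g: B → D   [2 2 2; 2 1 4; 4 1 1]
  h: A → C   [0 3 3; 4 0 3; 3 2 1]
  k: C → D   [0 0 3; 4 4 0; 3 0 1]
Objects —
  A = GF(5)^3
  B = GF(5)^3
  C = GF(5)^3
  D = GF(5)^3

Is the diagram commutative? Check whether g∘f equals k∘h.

1) trace f;g:
  e0=⟨1,0,0⟩ f→⟨2,1,4⟩ g→⟨4,1,3⟩
  e1=⟨0,1,0⟩ f→⟨1,1,1⟩ g→⟨1,2,1⟩
  e2=⟨0,0,1⟩ f→⟨2,1,1⟩ g→⟨3,4,0⟩
  result₁ = [4 1 3; 1 2 4; 3 1 0]
2) trace h;k:
  e0=⟨1,0,0⟩ h→⟨0,4,3⟩ k→⟨4,1,3⟩
  e1=⟨0,1,0⟩ h→⟨3,0,2⟩ k→⟨1,2,1⟩
  e2=⟨0,0,1⟩ h→⟨3,3,1⟩ k→⟨3,4,0⟩
  result₂ = [4 1 3; 1 2 4; 3 1 0]
Equal? same morphism ✓

Answer: COMMUTES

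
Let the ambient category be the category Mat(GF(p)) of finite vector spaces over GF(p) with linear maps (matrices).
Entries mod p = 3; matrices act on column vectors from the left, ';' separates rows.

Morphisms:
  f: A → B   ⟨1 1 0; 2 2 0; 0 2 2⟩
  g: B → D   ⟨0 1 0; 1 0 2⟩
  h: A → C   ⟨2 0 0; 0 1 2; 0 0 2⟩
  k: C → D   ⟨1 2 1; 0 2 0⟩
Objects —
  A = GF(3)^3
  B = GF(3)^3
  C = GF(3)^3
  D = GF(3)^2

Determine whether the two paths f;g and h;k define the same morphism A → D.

Along f;g (path 1):
  e0=[1,0,0] f→[1,2,0] g→[2,1]
  e1=[0,1,0] f→[1,2,2] g→[2,2]
  e2=[0,0,1] f→[0,0,2] g→[0,1]
  composite₁ = ⟨2 2 0; 1 2 1⟩
Along h;k (path 2):
  e0=[1,0,0] h→[2,0,0] k→[2,0]
  e1=[0,1,0] h→[0,1,0] k→[2,2]
  e2=[0,0,1] h→[0,2,2] k→[0,1]
  composite₂ = ⟨2 2 0; 0 2 1⟩
Equal? differ; not commutative

Answer: DOES NOT COMMUTE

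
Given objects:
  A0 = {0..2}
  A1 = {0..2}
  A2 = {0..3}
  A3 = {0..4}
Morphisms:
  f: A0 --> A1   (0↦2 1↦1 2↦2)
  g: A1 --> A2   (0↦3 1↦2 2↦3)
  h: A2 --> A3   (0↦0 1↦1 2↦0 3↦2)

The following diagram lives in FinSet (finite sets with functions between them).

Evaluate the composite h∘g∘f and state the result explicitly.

  0 f-->2 g-->3 h-->2
  1 f-->1 g-->2 h-->0
  2 f-->2 g-->3 h-->2
⟦path⟧: (0↦2 1↦0 2↦2)

Answer: (0↦2 1↦0 2↦2)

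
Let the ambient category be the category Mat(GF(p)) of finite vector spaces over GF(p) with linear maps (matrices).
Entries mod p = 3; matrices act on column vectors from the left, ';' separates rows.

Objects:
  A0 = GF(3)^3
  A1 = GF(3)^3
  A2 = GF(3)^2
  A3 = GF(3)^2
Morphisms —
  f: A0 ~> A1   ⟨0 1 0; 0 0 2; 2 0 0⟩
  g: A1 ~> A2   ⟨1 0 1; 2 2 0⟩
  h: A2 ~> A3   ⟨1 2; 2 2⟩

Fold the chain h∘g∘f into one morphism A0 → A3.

Answer: ⟨2 2 2; 1 0 2⟩

Derivation:
  e0=[1,0,0] f~>[0,0,2] g~>[2,0] h~>[2,1]
  e1=[0,1,0] f~>[1,0,0] g~>[1,2] h~>[2,0]
  e2=[0,0,1] f~>[0,2,0] g~>[0,1] h~>[2,2]
result: ⟨2 2 2; 1 0 2⟩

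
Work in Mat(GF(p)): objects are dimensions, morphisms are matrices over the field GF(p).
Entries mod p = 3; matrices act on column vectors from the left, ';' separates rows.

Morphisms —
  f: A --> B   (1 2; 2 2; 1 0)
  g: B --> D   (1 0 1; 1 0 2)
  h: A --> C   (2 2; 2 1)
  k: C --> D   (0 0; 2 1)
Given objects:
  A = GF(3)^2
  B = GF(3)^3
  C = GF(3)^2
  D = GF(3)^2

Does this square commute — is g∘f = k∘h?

Path 1 = f;g:
  e0=⟨1,0⟩ f-->⟨1,2,1⟩ g-->⟨2,0⟩
  e1=⟨0,1⟩ f-->⟨2,2,0⟩ g-->⟨2,2⟩
  ⟦path⟧₁ = (2 2; 0 2)
Path 2 = h;k:
  e0=⟨1,0⟩ h-->⟨2,2⟩ k-->⟨0,0⟩
  e1=⟨0,1⟩ h-->⟨2,1⟩ k-->⟨0,2⟩
  ⟦path⟧₂ = (0 0; 0 2)
Equal? distinct morphisms ✗

Answer: DOES NOT COMMUTE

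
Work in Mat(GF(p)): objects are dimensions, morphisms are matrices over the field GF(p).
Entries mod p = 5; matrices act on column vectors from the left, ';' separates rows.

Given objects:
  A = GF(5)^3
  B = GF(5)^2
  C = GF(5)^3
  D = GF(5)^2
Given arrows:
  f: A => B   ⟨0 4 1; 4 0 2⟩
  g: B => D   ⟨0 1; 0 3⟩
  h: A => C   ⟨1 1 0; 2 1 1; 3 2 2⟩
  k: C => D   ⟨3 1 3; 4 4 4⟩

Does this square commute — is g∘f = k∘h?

Answer: DOES NOT COMMUTE

Work:
Along f;g (path 1):
  e0=⟨1,0,0⟩ f=>⟨0,4⟩ g=>⟨4,2⟩
  e1=⟨0,1,0⟩ f=>⟨4,0⟩ g=>⟨0,0⟩
  e2=⟨0,0,1⟩ f=>⟨1,2⟩ g=>⟨2,1⟩
  result₁ = ⟨4 0 2; 2 0 1⟩
Along h;k (path 2):
  e0=⟨1,0,0⟩ h=>⟨1,2,3⟩ k=>⟨4,4⟩
  e1=⟨0,1,0⟩ h=>⟨1,1,2⟩ k=>⟨0,1⟩
  e2=⟨0,0,1⟩ h=>⟨0,1,2⟩ k=>⟨2,2⟩
  result₂ = ⟨4 0 2; 4 1 2⟩
Equal? NO — does not commute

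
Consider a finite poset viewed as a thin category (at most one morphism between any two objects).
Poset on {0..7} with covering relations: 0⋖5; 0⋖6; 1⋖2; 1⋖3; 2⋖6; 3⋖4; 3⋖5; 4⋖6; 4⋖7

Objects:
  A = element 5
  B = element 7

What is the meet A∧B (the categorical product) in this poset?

Lower bounds of A=5 and B=7: {1,3}
  1 <= 3
  3 <= 3
glb = 3

Answer: A∧B = 3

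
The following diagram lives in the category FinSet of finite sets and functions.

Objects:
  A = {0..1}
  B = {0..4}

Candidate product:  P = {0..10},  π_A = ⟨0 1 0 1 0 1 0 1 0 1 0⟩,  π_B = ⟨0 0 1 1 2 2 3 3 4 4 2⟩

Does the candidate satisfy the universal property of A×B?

|A|·|B| = 2·5 = 10;  |P| = 11
  → cardinalities differ; no bijection possible.

Answer: NOT A VALID PRODUCT — |P|=11 ≠ |A|·|B|=10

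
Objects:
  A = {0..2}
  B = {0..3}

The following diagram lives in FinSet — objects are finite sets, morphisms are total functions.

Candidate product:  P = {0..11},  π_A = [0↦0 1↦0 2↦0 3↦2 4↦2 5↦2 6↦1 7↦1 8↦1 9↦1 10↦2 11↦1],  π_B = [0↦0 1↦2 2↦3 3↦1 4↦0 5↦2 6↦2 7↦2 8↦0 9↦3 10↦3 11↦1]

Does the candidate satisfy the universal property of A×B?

Answer: NOT A VALID PRODUCT — duplicate pair at indices 7,6

Derivation:
|A|·|B| = 3·4 = 12;  |P| = 12
Check the pairing map k ↦ (π_A(k), π_B(k)):
  0 ↦ (0,0)
  1 ↦ (0,2)
  2 ↦ (0,3)
  3 ↦ (2,1)
  4 ↦ (2,0)
  5 ↦ (2,2)
  6 ↦ (1,2)
  7 ↦ (1,2)  ✗ repeats pair of k=6
  8 ↦ (1,0)
  9 ↦ (1,3)
  10 ↦ (2,3)
  11 ↦ (1,1)
distinct pairs in image: 11 / 12 needed
  → (1,2) hit at k=6 and k=7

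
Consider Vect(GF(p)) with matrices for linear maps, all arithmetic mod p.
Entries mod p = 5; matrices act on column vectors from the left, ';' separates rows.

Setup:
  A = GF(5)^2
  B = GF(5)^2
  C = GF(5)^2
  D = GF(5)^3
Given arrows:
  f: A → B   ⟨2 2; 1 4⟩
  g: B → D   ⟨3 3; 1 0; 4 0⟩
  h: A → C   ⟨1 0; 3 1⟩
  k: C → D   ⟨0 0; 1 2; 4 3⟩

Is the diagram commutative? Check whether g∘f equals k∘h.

Path 1 = f;g:
  e0=(1,0) f→(2,1) g→(4,2,3)
  e1=(0,1) f→(2,4) g→(3,2,3)
  composite₁ = ⟨4 3; 2 2; 3 3⟩
Path 2 = h;k:
  e0=(1,0) h→(1,3) k→(0,2,3)
  e1=(0,1) h→(0,1) k→(0,2,3)
  composite₂ = ⟨0 0; 2 2; 3 3⟩
Equal? differ; not commutative

Answer: DOES NOT COMMUTE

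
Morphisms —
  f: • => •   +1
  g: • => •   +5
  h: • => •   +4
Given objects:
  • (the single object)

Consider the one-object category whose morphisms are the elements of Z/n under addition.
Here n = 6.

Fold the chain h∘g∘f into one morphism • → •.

Answer: +4

Work:
  0 +1≡1 +5≡0 +4≡4  (mod 6)
composite: +4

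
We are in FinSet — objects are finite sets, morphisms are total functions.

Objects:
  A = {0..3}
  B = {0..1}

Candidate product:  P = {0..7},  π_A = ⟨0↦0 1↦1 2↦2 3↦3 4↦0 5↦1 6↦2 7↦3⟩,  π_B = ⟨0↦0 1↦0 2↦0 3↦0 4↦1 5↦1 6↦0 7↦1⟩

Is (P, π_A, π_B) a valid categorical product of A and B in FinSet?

Answer: NOT A VALID PRODUCT — duplicate pair at indices 2,6

Trace:
|A|·|B| = 4·2 = 8;  |P| = 8
Check the pairing map k ↦ (π_A(k), π_B(k)):
  0 ↦ (0,0)
  1 ↦ (1,0)
  2 ↦ (2,0)
  3 ↦ (3,0)
  4 ↦ (0,1)
  5 ↦ (1,1)
  6 ↦ (2,0)  ✗ repeats pair of k=2
  7 ↦ (3,1)
distinct pairs in image: 7 / 8 needed
  → (2,0) hit at k=2 and k=6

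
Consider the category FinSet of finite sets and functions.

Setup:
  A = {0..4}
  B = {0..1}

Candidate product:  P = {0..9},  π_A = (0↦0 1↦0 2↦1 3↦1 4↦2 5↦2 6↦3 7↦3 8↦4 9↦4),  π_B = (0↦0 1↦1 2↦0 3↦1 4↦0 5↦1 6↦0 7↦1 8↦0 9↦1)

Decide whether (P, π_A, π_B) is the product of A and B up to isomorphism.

|A|·|B| = 5·2 = 10;  |P| = 10
Check the pairing map k ↦ (π_A(k), π_B(k)):
  0 ↦ (0,0)
  1 ↦ (0,1)
  2 ↦ (1,0)
  3 ↦ (1,1)
  4 ↦ (2,0)
  5 ↦ (2,1)
  6 ↦ (3,0)
  7 ↦ (3,1)
  8 ↦ (4,0)
  9 ↦ (4,1)
distinct pairs in image: 10 / 10 needed
  → bijection onto A×B; projections well-typed.

Answer: VALID PRODUCT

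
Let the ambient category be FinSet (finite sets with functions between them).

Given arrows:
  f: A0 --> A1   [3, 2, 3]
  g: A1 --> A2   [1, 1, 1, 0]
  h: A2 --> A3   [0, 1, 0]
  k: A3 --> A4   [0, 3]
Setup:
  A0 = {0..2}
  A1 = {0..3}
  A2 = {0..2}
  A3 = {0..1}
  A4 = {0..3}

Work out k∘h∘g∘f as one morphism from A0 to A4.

  0 f-->3 g-->0 h-->0 k-->0
  1 f-->2 g-->1 h-->1 k-->3
  2 f-->3 g-->0 h-->0 k-->0
composite: [0, 3, 0]

Answer: [0, 3, 0]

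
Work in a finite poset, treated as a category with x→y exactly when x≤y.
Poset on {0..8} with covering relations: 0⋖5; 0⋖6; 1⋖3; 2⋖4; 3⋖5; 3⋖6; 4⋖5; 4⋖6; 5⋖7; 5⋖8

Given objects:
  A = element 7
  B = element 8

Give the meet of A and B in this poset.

Answer: A∧B = 5

Derivation:
Lower bounds of A=7 and B=8: {0,1,2,3,4,5}
  0 ≤ 5
  1 ≤ 5
  2 ≤ 5
  3 ≤ 5
  4 ≤ 5
  5 ≤ 5
glb = 5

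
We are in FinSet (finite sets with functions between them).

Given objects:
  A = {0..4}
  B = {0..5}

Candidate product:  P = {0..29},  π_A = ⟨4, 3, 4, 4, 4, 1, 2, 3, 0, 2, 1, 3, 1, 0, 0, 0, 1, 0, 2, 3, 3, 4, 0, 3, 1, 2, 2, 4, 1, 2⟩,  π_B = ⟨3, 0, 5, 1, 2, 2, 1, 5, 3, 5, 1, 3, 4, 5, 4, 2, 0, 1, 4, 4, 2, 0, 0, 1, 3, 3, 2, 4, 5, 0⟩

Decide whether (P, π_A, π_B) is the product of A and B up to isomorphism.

Answer: VALID PRODUCT

Work:
|A|·|B| = 5·6 = 30;  |P| = 30
Check the pairing map k ↦ (π_A(k), π_B(k)):
  0 -> (4,3)
  1 -> (3,0)
  2 -> (4,5)
  3 -> (4,1)
  4 -> (4,2)
  5 -> (1,2)
  6 -> (2,1)
  7 -> (3,5)
  8 -> (0,3)
  9 -> (2,5)
  10 -> (1,1)
  11 -> (3,3)
  12 -> (1,4)
  13 -> (0,5)
  14 -> (0,4)
  15 -> (0,2)
  16 -> (1,0)
  17 -> (0,1)
  18 -> (2,4)
  19 -> (3,4)
  20 -> (3,2)
  21 -> (4,0)
  22 -> (0,0)
  23 -> (3,1)
  24 -> (1,3)
  25 -> (2,3)
  26 -> (2,2)
  27 -> (4,4)
  28 -> (1,5)
  29 -> (2,0)
distinct pairs in image: 30 / 30 needed
  → bijection onto A×B; projections well-typed.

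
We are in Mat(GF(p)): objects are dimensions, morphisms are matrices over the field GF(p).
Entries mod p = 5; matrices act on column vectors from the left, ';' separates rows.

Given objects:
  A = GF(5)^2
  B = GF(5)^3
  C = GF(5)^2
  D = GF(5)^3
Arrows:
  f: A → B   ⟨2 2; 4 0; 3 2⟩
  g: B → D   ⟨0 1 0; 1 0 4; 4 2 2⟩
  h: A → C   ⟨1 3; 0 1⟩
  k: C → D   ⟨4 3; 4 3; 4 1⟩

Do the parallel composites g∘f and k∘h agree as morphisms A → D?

Along f;g (path 1):
  e0=(1,0) f→(2,4,3) g→(4,4,2)
  e1=(0,1) f→(2,0,2) g→(0,0,2)
  ⟦path⟧₁ = ⟨4 0; 4 0; 2 2⟩
Along h;k (path 2):
  e0=(1,0) h→(1,0) k→(4,4,4)
  e1=(0,1) h→(3,1) k→(0,0,3)
  ⟦path⟧₂ = ⟨4 0; 4 0; 4 3⟩
Equal? NO — does not commute

Answer: DOES NOT COMMUTE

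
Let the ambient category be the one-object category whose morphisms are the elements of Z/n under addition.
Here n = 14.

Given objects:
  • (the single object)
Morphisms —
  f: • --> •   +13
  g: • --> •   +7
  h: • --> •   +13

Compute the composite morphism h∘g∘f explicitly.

  0 +13≡13 +7≡6 +13≡5  (mod 14)
result: +5

Answer: +5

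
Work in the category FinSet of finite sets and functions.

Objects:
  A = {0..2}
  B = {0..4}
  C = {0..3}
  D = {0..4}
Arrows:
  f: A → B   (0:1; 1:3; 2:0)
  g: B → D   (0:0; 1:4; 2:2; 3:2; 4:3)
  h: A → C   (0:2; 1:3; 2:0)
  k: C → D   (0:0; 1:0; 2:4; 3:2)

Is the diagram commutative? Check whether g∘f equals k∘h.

Path 1 = f;g:
  0 f→1 g→4
  1 f→3 g→2
  2 f→0 g→0
  ⟦path⟧₁ = (0:4; 1:2; 2:0)
Path 2 = h;k:
  0 h→2 k→4
  1 h→3 k→2
  2 h→0 k→0
  ⟦path⟧₂ = (0:4; 1:2; 2:0)
Equal? same morphism ✓

Answer: COMMUTES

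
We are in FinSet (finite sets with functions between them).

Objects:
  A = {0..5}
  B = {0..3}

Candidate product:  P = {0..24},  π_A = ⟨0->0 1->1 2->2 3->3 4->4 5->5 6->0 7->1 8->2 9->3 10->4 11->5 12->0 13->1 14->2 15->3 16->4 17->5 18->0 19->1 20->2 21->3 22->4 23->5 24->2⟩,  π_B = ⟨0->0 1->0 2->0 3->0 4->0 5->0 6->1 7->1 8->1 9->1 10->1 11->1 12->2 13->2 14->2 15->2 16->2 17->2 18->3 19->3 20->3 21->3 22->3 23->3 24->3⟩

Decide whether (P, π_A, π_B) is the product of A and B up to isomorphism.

|A|·|B| = 6·4 = 24;  |P| = 25
  → cardinalities differ; no bijection possible.

Answer: NOT A VALID PRODUCT — |P|=25 ≠ |A|·|B|=24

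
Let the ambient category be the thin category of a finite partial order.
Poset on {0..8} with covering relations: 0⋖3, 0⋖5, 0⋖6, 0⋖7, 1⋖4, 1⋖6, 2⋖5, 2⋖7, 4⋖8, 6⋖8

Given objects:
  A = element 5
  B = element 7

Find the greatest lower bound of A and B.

Answer: NO MEET EXISTS

Trace:
Common predecessors of 5,7: {0,2}
  maximal lower bounds 0 and 2 are incomparable: neither 0≤2 nor 2≤0
→ no greatest lower bound exists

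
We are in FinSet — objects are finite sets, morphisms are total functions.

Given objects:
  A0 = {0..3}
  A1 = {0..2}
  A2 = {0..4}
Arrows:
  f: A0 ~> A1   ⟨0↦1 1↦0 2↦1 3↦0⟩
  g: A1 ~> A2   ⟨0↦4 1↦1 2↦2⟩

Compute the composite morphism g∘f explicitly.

  0 f~>1 g~>1
  1 f~>0 g~>4
  2 f~>1 g~>1
  3 f~>0 g~>4
composite: ⟨0↦1 1↦4 2↦1 3↦4⟩

Answer: ⟨0↦1 1↦4 2↦1 3↦4⟩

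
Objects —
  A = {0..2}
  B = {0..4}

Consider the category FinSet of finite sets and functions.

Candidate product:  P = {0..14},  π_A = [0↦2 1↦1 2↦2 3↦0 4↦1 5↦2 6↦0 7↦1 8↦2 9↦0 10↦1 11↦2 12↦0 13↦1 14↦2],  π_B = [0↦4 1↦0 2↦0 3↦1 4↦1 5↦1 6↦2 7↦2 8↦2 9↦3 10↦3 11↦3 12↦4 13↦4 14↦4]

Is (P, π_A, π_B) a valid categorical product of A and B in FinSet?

|A|·|B| = 3·5 = 15;  |P| = 15
Check the pairing map k ↦ (π_A(k), π_B(k)):
  0 ↦ (2,4)
  1 ↦ (1,0)
  2 ↦ (2,0)
  3 ↦ (0,1)
  4 ↦ (1,1)
  5 ↦ (2,1)
  6 ↦ (0,2)
  7 ↦ (1,2)
  8 ↦ (2,2)
  9 ↦ (0,3)
  10 ↦ (1,3)
  11 ↦ (2,3)
  12 ↦ (0,4)
  13 ↦ (1,4)
  14 ↦ (2,4)  ✗ repeats pair of k=0
distinct pairs in image: 14 / 15 needed
  → (2,4) hit at k=0 and k=14

Answer: NOT A VALID PRODUCT — duplicate pair at indices 14,0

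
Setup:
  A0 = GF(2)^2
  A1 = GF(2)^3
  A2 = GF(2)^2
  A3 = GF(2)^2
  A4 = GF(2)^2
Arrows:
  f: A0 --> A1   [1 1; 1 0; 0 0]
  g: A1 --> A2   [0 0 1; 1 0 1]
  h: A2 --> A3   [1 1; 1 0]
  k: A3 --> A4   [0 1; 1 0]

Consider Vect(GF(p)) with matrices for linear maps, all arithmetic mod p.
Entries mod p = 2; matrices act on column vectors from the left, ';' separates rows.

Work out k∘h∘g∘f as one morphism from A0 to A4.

  e0=(1,0) f-->(1,1,0) g-->(0,1) h-->(1,0) k-->(0,1)
  e1=(0,1) f-->(1,0,0) g-->(0,1) h-->(1,0) k-->(0,1)
⟦path⟧: [0 0; 1 1]

Answer: [0 0; 1 1]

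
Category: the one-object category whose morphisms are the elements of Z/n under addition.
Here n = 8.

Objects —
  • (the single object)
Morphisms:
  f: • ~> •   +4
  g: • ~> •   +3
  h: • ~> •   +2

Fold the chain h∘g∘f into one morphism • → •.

  0 +4≡4 +3≡7 +2≡1  (mod 8)
⟦path⟧: +1

Answer: +1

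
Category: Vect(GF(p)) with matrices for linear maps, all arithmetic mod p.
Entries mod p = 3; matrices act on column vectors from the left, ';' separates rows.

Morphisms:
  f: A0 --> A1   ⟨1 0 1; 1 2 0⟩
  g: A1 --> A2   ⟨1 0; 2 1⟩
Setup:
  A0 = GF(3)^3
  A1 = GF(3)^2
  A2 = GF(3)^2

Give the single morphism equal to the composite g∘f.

  e0=⟨1,0,0⟩ f-->⟨1,1⟩ g-->⟨1,0⟩
  e1=⟨0,1,0⟩ f-->⟨0,2⟩ g-->⟨0,2⟩
  e2=⟨0,0,1⟩ f-->⟨1,0⟩ g-->⟨1,2⟩
result: ⟨1 0 1; 0 2 2⟩

Answer: ⟨1 0 1; 0 2 2⟩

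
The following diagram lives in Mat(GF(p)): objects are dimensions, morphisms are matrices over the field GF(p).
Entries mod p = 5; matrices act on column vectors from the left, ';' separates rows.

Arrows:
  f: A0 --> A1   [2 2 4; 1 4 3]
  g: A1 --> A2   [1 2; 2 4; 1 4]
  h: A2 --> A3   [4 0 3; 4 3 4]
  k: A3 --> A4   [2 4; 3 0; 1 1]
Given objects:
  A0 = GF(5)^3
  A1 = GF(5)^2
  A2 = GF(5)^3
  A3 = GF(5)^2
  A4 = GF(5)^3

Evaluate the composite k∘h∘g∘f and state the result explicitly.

  e0=[1,0,0] f-->[2,1] g-->[4,3,1] h-->[4,4] k-->[4,2,3]
  e1=[0,1,0] f-->[2,4] g-->[0,0,3] h-->[4,2] k-->[1,2,1]
  e2=[0,0,1] f-->[4,3] g-->[0,0,1] h-->[3,4] k-->[2,4,2]
composite: [4 1 2; 2 2 4; 3 1 2]

Answer: [4 1 2; 2 2 4; 3 1 2]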